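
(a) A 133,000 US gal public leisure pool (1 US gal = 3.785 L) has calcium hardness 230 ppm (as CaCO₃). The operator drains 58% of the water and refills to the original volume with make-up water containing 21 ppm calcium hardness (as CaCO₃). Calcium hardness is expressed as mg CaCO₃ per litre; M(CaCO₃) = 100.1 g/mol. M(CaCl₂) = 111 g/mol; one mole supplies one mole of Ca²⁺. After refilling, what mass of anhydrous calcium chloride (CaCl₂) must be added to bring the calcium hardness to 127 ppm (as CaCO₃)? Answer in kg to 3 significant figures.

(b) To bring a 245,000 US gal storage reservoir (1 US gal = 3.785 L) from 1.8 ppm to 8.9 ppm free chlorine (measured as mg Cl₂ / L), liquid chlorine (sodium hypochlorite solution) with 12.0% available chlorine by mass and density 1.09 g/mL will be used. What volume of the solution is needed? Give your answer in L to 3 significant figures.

(a) 10.2 kg; (b) 50.3 L

(a) Volume: 133,000 US gal × 3.785 L/gal = 503,405 L.
(a) After draining 58% and refilling: 230 × 0.42 + 21 × 0.58 = 108.78 ppm.
(a) Deficit to target: 127 − 108.78 = 18.22 mg/L.
(a) As CaCO₃: 18.22 mg/L × 503,405 L = 9172 g; ÷ 100.1 = 91.63 mol Ca²⁺.
(a) Mass: 91.63 × 111 = 10,170 g.

(b) Volume: 245,000 US gal × 3.785 L/gal = 927,325 L.
(b) Chlorine deficit: 8.9 − 1.8 = 7.1 ppm = 7.1 mg/L as Cl₂.
(b) Cl₂ equivalent needed: 7.1 mg/L × 927,325 L = 6,584,000 mg = 6584 g.
(b) Product at 12.0% available chlorine: 6584 / 0.12 = 54,870 g.
(b) Volume at density 1.09 g/mL: 54,870 g ÷ 1.09 g/mL = 50,340 mL.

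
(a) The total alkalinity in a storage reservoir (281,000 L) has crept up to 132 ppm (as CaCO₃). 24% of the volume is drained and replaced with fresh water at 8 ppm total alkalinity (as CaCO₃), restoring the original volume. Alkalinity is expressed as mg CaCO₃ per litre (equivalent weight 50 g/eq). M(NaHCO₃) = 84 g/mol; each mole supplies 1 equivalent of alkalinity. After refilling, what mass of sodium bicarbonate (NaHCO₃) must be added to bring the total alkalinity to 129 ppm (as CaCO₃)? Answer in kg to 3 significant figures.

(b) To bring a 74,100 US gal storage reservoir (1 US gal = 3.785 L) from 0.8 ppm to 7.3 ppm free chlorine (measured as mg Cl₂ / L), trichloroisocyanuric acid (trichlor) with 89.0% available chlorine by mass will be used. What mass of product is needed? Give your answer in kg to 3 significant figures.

(a) 12.6 kg; (b) 2.05 kg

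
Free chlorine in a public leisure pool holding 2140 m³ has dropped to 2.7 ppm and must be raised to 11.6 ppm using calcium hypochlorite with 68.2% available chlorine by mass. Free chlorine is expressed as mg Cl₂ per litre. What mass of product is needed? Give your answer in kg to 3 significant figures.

Volume: 2140 m³ = 2,140,000 L.
Chlorine deficit: 11.6 − 2.7 = 8.9 ppm = 8.9 mg/L as Cl₂.
Cl₂ equivalent needed: 8.9 mg/L × 2,140,000 L = 19,050,000 mg = 19,050 g.
Product at 68.2% available chlorine: 19,050 / 0.682 = 27,930 g.

27.9 kg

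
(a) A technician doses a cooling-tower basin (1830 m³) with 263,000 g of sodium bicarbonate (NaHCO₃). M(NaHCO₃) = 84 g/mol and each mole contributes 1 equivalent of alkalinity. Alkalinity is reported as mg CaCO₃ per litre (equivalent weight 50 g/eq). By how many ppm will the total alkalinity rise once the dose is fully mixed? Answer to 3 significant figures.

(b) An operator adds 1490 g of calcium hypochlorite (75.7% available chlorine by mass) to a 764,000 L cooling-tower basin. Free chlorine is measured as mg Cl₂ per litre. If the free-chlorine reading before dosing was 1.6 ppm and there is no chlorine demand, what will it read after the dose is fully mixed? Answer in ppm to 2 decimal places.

(a) Volume: 1830 m³ = 1,830,000 L.
(a) Moles of NaHCO₃: 263,000 g ÷ 84 g/mol = 3131 mol → 3131 eq of alkalinity.
(a) As CaCO₃: 3131 eq × 50 g/eq = 156,500 g.
(a) Rise: 156,500 g / 1,830,000 L × 1000 = 85.55 mg/L.

(b) Available chlorine delivered: 1490 g × 0.757 = 1128 g as Cl₂.
(b) Concentration rise: 1128 g / 764,000 L = 1.476 mg/L = 1.48 ppm.
(b) Final FC: 1.6 + 1.48 = 3.08 ppm.

(a) 85.5 ppm; (b) 3.08 ppm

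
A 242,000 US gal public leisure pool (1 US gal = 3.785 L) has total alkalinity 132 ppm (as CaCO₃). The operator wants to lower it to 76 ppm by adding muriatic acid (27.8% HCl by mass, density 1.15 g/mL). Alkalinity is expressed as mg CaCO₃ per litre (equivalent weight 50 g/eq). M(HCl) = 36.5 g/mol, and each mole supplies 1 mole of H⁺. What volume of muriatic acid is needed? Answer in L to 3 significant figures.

Volume: 242,000 US gal × 3.785 L/gal = 915,970 L.
Alkalinity to neutralize: (132 − 76) = 56 mg/L as CaCO₃ × 915,970 L = 51,290 g as CaCO₃.
Equivalents of H⁺ required: 51,290 ÷ 50 g/eq = 1026 eq = 1026 mol HCl.
Mass of HCl: 1026 × 36.5 = 37,440 g.
Mass of 27.8% solution: 37,440 / 0.278 = 134,700 g.
Volume: 134,700 g ÷ 1.15 g/mL = 117,100 mL.

117 L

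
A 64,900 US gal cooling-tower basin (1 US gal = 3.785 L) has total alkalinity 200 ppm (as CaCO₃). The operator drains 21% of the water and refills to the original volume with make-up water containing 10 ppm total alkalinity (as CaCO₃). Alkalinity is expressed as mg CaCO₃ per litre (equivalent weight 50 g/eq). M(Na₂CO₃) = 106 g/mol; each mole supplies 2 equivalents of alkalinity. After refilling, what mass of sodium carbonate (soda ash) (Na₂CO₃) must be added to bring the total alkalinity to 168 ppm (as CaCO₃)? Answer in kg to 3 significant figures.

Volume: 64,900 US gal × 3.785 L/gal = 245,646 L.
After draining 21% and refilling: 200 × 0.79 + 10 × 0.21 = 160.1 ppm.
Deficit to target: 168 − 160.1 = 7.9 mg/L.
As CaCO₃: 7.9 mg/L × 245,646 L = 1941 g; ÷ 50 g/eq ÷ 2 = 19.41 mol Na₂CO₃.
Mass: 19.41 × 106 = 2057 g.

2.06 kg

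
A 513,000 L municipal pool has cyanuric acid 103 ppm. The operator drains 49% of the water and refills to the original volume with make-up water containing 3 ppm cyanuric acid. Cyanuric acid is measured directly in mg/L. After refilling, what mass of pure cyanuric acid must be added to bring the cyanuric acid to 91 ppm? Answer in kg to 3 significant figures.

After draining 49% and refilling: 103 × 0.51 + 3 × 0.49 = 54 ppm.
Deficit to target: 91 − 54 = 37 mg/L.
Mass: 37 mg/L × 513,000 L = 18,980 g cyanuric acid.

19.0 kg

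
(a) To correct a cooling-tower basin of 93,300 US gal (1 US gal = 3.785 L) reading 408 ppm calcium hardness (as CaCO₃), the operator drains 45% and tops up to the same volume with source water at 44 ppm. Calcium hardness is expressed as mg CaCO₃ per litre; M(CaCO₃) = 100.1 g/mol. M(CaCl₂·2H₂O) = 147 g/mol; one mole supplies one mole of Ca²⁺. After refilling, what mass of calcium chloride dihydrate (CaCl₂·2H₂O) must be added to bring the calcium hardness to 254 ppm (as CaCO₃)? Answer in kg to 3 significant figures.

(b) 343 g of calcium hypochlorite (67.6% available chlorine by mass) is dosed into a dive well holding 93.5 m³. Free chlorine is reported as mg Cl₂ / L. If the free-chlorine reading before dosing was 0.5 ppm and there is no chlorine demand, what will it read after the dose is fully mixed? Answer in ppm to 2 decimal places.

(a) Volume: 93,300 US gal × 3.785 L/gal = 353,140 L.
(a) After draining 45% and refilling: 408 × 0.55 + 44 × 0.45 = 244.2 ppm.
(a) Deficit to target: 254 − 244.2 = 9.8 mg/L.
(a) As CaCO₃: 9.8 mg/L × 353,140 L = 3461 g; ÷ 100.1 = 34.57 mol Ca²⁺.
(a) Mass: 34.57 × 147 = 5082 g.

(b) Volume: 93.5 m³ = 93,500 L.
(b) Available chlorine delivered: 343 g × 0.676 = 231.9 g as Cl₂.
(b) Concentration rise: 231.9 g / 93,500 L = 2.48 mg/L = 2.48 ppm.
(b) Final FC: 0.5 + 2.48 = 2.98 ppm.

(a) 5.08 kg; (b) 2.98 ppm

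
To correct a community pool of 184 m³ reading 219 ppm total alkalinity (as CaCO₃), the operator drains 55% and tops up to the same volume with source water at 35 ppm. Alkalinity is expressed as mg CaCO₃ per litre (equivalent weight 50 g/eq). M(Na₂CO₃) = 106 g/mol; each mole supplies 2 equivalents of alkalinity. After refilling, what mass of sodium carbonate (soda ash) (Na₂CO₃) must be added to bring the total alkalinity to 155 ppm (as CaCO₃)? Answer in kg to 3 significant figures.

Volume: 184 m³ = 184,000 L.
After draining 55% and refilling: 219 × 0.45 + 35 × 0.55 = 117.8 ppm.
Deficit to target: 155 − 117.8 = 37.2 mg/L.
As CaCO₃: 37.2 mg/L × 184,000 L = 6845 g; ÷ 50 g/eq ÷ 2 = 68.45 mol Na₂CO₃.
Mass: 68.45 × 106 = 7255 g.

7.26 kg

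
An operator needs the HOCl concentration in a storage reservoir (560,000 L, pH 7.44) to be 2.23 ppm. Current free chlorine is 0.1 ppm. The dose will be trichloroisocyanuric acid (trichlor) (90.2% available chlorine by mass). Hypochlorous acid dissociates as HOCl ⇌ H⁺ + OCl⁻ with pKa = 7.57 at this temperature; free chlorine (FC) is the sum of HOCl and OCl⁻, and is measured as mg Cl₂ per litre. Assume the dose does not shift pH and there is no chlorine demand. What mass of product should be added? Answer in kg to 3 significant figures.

2.35 kg

[OCl⁻]/[HOCl] = 10^(pH − pKa) = 10^(7.44 − 7.57) = 0.7413; fraction as HOCl = 1/(1 + 0.7413) = 0.5743.
Free chlorine required for 2.23 ppm HOCl: 2.23 / 0.5743 = 3.883 ppm.
FC to add: 3.883 − 0.1 = 3.783 mg/L as Cl₂.
Cl₂ equivalent: 3.783 mg/L × 560,000 L = 2119 g.
Product at 90.2% available Cl: 2119 / 0.902 = 2349 g.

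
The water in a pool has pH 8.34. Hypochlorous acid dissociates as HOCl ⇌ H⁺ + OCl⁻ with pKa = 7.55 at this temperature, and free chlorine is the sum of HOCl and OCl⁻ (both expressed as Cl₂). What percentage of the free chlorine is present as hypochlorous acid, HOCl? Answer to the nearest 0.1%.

[OCl⁻]/[HOCl] = 10^(pH − pKa) = 10^(8.34 − 7.55) = 10^0.79 = 6.166.
Fraction as HOCl = 1 / (1 + 6.166) = 0.1395.

14.0%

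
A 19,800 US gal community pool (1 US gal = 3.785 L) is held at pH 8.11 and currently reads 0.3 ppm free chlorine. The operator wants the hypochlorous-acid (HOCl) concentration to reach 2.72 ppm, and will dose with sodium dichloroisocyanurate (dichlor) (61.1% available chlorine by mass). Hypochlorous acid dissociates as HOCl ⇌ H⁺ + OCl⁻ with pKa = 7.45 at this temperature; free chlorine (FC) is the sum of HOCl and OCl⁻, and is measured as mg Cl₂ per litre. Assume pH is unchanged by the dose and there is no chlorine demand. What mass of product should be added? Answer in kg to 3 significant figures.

1.82 kg

Volume: 19,800 US gal × 3.785 L/gal = 74,943 L.
[OCl⁻]/[HOCl] = 10^(pH − pKa) = 10^(8.11 − 7.45) = 4.571; fraction as HOCl = 1/(1 + 4.571) = 0.1795.
Free chlorine required for 2.72 ppm HOCl: 2.72 / 0.1795 = 15.15 ppm.
FC to add: 15.15 − 0.3 = 14.85 mg/L as Cl₂.
Cl₂ equivalent: 14.85 mg/L × 74,943 L = 1113 g.
Product at 61.1% available Cl: 1113 / 0.611 = 1822 g.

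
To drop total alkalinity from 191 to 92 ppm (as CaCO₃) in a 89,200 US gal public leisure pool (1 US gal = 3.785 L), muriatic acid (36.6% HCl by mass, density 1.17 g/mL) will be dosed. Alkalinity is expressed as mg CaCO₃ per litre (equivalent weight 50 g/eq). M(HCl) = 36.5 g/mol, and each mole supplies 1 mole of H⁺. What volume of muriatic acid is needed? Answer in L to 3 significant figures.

Volume: 89,200 US gal × 3.785 L/gal = 337,622 L.
Alkalinity to neutralize: (191 − 92) = 99 mg/L as CaCO₃ × 337,622 L = 33,420 g as CaCO₃.
Equivalents of H⁺ required: 33,420 ÷ 50 g/eq = 668.5 eq = 668.5 mol HCl.
Mass of HCl: 668.5 × 36.5 = 24,400 g.
Mass of 36.6% solution: 24,400 / 0.366 = 66,670 g.
Volume: 66,670 g ÷ 1.17 g/mL = 56,980 mL.

57.0 L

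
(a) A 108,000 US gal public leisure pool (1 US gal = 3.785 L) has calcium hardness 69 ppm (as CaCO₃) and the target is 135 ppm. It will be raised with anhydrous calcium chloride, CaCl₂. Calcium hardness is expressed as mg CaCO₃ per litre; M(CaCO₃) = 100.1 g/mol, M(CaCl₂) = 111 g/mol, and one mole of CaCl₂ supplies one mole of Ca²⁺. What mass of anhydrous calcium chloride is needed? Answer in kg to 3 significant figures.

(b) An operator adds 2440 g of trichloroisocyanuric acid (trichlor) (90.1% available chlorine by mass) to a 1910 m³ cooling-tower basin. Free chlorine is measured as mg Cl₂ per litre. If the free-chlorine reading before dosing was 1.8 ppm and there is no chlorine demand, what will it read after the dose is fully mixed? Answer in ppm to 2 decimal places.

(a) Volume: 108,000 US gal × 3.785 L/gal = 408,780 L.
(a) Hardness to add: (135 − 69) = 66 mg/L as CaCO₃ × 408,780 L = 26,980 g as CaCO₃.
(a) Moles of Ca²⁺ (1 mol Ca²⁺ ≡ 1 mol CaCO₃): 26,980 / 100.1 g/mol = 269.5 mol.
(a) Mass of CaCl₂: 269.5 × 111 = 29,920 g.

(b) Volume: 1910 m³ = 1,910,000 L.
(b) Available chlorine delivered: 2440 g × 0.901 = 2198 g as Cl₂.
(b) Concentration rise: 2198 g / 1,910,000 L = 1.151 mg/L = 1.15 ppm.
(b) Final FC: 1.8 + 1.15 = 2.95 ppm.

(a) 29.9 kg; (b) 2.95 ppm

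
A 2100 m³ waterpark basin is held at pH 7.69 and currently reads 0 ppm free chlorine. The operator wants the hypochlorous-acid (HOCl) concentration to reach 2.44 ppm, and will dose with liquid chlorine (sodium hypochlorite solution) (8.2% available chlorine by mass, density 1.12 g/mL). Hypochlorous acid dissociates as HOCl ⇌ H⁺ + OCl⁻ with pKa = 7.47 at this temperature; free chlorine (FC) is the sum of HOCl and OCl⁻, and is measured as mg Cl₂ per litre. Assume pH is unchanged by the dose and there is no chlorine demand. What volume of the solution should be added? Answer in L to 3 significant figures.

148 L

Volume: 2100 m³ = 2,100,000 L.
[OCl⁻]/[HOCl] = 10^(pH − pKa) = 10^(7.69 − 7.47) = 1.66; fraction as HOCl = 1/(1 + 1.66) = 0.376.
Free chlorine required for 2.44 ppm HOCl: 2.44 / 0.376 = 6.489 ppm.
FC to add: 6.489 − 0 = 6.489 mg/L as Cl₂.
Cl₂ equivalent: 6.489 mg/L × 2,100,000 L = 13,630 g.
Product at 8.2% available Cl: 13,630 / 0.082 = 166,200 g.
Volume: 166,200 g ÷ 1.12 g/mL = 148,400 mL.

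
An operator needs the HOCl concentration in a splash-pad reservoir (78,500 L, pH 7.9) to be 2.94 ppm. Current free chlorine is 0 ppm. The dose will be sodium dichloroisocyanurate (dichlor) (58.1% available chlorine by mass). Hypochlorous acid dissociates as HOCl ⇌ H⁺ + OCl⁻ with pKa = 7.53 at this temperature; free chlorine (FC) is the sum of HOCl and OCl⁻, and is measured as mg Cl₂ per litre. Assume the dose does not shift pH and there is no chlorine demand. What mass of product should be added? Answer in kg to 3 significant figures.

1.33 kg

[OCl⁻]/[HOCl] = 10^(pH − pKa) = 10^(7.9 − 7.53) = 2.344; fraction as HOCl = 1/(1 + 2.344) = 0.299.
Free chlorine required for 2.94 ppm HOCl: 2.94 / 0.299 = 9.832 ppm.
FC to add: 9.832 − 0 = 9.832 mg/L as Cl₂.
Cl₂ equivalent: 9.832 mg/L × 78,500 L = 771.8 g.
Product at 58.1% available Cl: 771.8 / 0.581 = 1328 g.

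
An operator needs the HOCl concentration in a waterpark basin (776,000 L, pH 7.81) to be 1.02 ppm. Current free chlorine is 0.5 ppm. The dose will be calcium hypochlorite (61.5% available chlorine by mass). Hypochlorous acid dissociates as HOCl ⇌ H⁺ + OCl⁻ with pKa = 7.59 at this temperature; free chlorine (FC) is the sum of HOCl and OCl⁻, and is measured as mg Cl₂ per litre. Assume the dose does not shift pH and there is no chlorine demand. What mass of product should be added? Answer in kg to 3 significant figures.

2.79 kg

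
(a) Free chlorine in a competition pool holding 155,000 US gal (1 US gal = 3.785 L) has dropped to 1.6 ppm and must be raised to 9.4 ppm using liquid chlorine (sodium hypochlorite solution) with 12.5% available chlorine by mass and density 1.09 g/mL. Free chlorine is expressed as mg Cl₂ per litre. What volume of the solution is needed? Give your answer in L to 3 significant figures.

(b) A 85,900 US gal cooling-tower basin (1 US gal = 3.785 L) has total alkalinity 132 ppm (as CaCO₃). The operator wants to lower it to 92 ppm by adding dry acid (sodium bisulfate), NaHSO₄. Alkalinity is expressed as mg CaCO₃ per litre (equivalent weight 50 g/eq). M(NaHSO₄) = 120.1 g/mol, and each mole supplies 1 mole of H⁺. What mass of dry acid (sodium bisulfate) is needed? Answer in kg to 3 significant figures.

(a) Volume: 155,000 US gal × 3.785 L/gal = 586,675 L.
(a) Chlorine deficit: 9.4 − 1.6 = 7.8 ppm = 7.8 mg/L as Cl₂.
(a) Cl₂ equivalent needed: 7.8 mg/L × 586,675 L = 4,576,000 mg = 4576 g.
(a) Product at 12.5% available chlorine: 4576 / 0.125 = 36,610 g.
(a) Volume at density 1.09 g/mL: 36,610 g ÷ 1.09 g/mL = 33,590 mL.

(b) Volume: 85,900 US gal × 3.785 L/gal = 325,132 L.
(b) Alkalinity to neutralize: (132 − 92) = 40 mg/L as CaCO₃ × 325,132 L = 13,010 g as CaCO₃.
(b) Equivalents of H⁺ required: 13,010 ÷ 50 g/eq = 260.1 eq = 260.1 mol NaHSO₄.
(b) Mass of NaHSO₄: 260.1 × 120.1 = 31,240 g.

(a) 33.6 L; (b) 31.2 kg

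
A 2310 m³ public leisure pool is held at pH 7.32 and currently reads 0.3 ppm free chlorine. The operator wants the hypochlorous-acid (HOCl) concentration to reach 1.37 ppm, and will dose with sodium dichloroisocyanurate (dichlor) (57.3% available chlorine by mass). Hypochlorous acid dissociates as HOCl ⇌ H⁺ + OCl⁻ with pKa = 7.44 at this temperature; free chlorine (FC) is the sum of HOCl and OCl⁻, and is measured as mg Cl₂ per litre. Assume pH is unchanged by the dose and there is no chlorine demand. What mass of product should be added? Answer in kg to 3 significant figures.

8.50 kg

Volume: 2310 m³ = 2,310,000 L.
[OCl⁻]/[HOCl] = 10^(pH − pKa) = 10^(7.32 − 7.44) = 0.7586; fraction as HOCl = 1/(1 + 0.7586) = 0.5686.
Free chlorine required for 1.37 ppm HOCl: 1.37 / 0.5686 = 2.409 ppm.
FC to add: 2.409 − 0.3 = 2.109 mg/L as Cl₂.
Cl₂ equivalent: 2.109 mg/L × 2,310,000 L = 4872 g.
Product at 57.3% available Cl: 4872 / 0.573 = 8503 g.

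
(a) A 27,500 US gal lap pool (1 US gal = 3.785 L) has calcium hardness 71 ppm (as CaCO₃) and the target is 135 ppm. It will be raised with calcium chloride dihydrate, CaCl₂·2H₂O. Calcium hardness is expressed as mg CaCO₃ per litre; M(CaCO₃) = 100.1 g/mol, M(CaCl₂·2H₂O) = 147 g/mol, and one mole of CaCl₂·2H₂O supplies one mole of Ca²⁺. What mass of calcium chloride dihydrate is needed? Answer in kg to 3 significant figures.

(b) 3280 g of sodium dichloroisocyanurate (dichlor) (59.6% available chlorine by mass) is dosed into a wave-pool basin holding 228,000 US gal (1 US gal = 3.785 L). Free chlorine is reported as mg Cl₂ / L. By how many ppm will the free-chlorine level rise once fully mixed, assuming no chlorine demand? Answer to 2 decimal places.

(a) 9.78 kg; (b) 2.27 ppm

(a) Volume: 27,500 US gal × 3.785 L/gal = 104,088 L.
(a) Hardness to add: (135 − 71) = 64 mg/L as CaCO₃ × 104,088 L = 6662 g as CaCO₃.
(a) Moles of Ca²⁺ (1 mol Ca²⁺ ≡ 1 mol CaCO₃): 6662 / 100.1 g/mol = 66.55 mol.
(a) Mass of CaCl₂·2H₂O: 66.55 × 147 = 9783 g.

(b) Volume: 228,000 US gal × 3.785 L/gal = 862,980 L.
(b) Available chlorine delivered: 3280 g × 0.596 = 1955 g as Cl₂.
(b) Concentration rise: 1955 g / 862,980 L = 2.265 mg/L = 2.27 ppm.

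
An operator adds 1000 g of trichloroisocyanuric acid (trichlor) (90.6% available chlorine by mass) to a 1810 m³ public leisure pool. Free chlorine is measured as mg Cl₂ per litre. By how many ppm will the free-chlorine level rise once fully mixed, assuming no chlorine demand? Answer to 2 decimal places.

Volume: 1810 m³ = 1,810,000 L.
Available chlorine delivered: 1000 g × 0.906 = 906 g as Cl₂.
Concentration rise: 906 g / 1,810,000 L = 0.5006 mg/L = 0.50 ppm.

0.50 ppm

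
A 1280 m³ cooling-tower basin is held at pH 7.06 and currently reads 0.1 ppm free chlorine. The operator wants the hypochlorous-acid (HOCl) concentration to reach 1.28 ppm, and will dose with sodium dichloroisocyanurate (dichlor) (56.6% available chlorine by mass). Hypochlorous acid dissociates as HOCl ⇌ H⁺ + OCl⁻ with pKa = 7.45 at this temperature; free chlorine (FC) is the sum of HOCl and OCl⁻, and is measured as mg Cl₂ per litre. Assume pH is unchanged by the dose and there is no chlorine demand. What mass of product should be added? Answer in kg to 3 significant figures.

3.85 kg

Volume: 1280 m³ = 1,280,000 L.
[OCl⁻]/[HOCl] = 10^(pH − pKa) = 10^(7.06 − 7.45) = 0.4074; fraction as HOCl = 1/(1 + 0.4074) = 0.7105.
Free chlorine required for 1.28 ppm HOCl: 1.28 / 0.7105 = 1.801 ppm.
FC to add: 1.801 − 0.1 = 1.701 mg/L as Cl₂.
Cl₂ equivalent: 1.701 mg/L × 1,280,000 L = 2178 g.
Product at 56.6% available Cl: 2178 / 0.566 = 3848 g.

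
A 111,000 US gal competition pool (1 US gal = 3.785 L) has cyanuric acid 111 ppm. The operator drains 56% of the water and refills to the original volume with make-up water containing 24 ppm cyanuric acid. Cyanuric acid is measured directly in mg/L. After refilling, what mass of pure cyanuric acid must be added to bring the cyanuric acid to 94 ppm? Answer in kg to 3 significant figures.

13.3 kg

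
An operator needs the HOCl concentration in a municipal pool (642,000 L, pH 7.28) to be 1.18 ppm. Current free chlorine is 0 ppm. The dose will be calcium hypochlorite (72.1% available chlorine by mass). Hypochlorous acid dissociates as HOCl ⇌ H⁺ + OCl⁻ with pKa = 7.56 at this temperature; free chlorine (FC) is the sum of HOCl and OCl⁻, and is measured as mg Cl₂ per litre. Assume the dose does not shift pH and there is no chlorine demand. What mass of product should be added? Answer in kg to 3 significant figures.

1.60 kg

[OCl⁻]/[HOCl] = 10^(pH − pKa) = 10^(7.28 − 7.56) = 0.5248; fraction as HOCl = 1/(1 + 0.5248) = 0.6558.
Free chlorine required for 1.18 ppm HOCl: 1.18 / 0.6558 = 1.799 ppm.
FC to add: 1.799 − 0 = 1.799 mg/L as Cl₂.
Cl₂ equivalent: 1.799 mg/L × 642,000 L = 1155 g.
Product at 72.1% available Cl: 1155 / 0.721 = 1602 g.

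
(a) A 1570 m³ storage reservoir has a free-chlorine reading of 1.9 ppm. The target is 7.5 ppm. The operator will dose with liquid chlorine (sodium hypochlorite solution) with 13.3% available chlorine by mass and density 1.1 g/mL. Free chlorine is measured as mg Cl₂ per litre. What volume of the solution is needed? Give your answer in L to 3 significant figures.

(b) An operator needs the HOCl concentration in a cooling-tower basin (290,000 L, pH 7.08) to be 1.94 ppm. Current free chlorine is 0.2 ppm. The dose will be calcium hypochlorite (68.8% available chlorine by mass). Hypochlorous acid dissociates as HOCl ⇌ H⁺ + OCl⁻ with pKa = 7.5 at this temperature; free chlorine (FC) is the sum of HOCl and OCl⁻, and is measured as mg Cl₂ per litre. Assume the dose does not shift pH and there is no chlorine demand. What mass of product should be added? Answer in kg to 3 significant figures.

(a) 60.1 L; (b) 1.04 kg

(a) Volume: 1570 m³ = 1,570,000 L.
(a) Chlorine deficit: 7.5 − 1.9 = 5.6 ppm = 5.6 mg/L as Cl₂.
(a) Cl₂ equivalent needed: 5.6 mg/L × 1,570,000 L = 8,792,000 mg = 8792 g.
(a) Product at 13.3% available chlorine: 8792 / 0.133 = 66,110 g.
(a) Volume at density 1.1 g/mL: 66,110 g ÷ 1.1 g/mL = 60,100 mL.

(b) [OCl⁻]/[HOCl] = 10^(pH − pKa) = 10^(7.08 − 7.5) = 0.3802; fraction as HOCl = 1/(1 + 0.3802) = 0.7245.
(b) Free chlorine required for 1.94 ppm HOCl: 1.94 / 0.7245 = 2.678 ppm.
(b) FC to add: 2.678 − 0.2 = 2.478 mg/L as Cl₂.
(b) Cl₂ equivalent: 2.478 mg/L × 290,000 L = 718.5 g.
(b) Product at 68.8% available Cl: 718.5 / 0.688 = 1044 g.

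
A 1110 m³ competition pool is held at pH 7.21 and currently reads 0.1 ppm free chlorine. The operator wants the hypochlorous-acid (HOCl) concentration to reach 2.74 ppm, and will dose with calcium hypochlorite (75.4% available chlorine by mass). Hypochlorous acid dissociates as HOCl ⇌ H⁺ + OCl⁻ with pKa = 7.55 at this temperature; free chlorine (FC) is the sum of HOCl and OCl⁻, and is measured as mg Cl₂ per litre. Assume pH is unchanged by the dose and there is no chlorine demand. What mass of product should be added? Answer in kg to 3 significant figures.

5.73 kg

Volume: 1110 m³ = 1,110,000 L.
[OCl⁻]/[HOCl] = 10^(pH − pKa) = 10^(7.21 − 7.55) = 0.4571; fraction as HOCl = 1/(1 + 0.4571) = 0.6863.
Free chlorine required for 2.74 ppm HOCl: 2.74 / 0.6863 = 3.992 ppm.
FC to add: 3.992 − 0.1 = 3.892 mg/L as Cl₂.
Cl₂ equivalent: 3.892 mg/L × 1,110,000 L = 4321 g.
Product at 75.4% available Cl: 4321 / 0.754 = 5730 g.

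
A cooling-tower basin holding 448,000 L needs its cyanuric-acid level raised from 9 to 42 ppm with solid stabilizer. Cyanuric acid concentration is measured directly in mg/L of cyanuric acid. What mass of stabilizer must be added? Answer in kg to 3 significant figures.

CYA to add: (42 − 9) = 33 mg/L × 448,000 L = 14,780 g cyanuric acid.

14.8 kg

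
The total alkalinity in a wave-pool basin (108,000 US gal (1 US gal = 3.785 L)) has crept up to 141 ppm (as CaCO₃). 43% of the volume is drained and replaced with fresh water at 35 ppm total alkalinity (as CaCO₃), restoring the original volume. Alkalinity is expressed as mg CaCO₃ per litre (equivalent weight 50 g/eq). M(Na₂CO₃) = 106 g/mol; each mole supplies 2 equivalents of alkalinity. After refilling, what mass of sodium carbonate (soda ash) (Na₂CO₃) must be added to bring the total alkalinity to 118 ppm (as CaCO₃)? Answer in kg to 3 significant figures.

Volume: 108,000 US gal × 3.785 L/gal = 408,780 L.
After draining 43% and refilling: 141 × 0.57 + 35 × 0.43 = 95.42 ppm.
Deficit to target: 118 − 95.42 = 22.58 mg/L.
As CaCO₃: 22.58 mg/L × 408,780 L = 9230 g; ÷ 50 g/eq ÷ 2 = 92.3 mol Na₂CO₃.
Mass: 92.3 × 106 = 9784 g.

9.78 kg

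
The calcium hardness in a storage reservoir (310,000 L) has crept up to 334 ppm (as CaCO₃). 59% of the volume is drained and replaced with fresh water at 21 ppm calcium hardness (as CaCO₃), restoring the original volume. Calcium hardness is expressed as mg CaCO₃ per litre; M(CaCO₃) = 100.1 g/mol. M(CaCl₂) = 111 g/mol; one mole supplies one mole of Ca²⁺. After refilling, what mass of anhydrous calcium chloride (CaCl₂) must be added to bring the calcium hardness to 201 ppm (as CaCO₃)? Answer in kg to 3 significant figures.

After draining 59% and refilling: 334 × 0.41 + 21 × 0.59 = 149.33 ppm.
Deficit to target: 201 − 149.33 = 51.67 mg/L.
As CaCO₃: 51.67 mg/L × 310,000 L = 16,020 g; ÷ 100.1 = 160 mol Ca²⁺.
Mass: 160 × 111 = 17,760 g.

17.8 kg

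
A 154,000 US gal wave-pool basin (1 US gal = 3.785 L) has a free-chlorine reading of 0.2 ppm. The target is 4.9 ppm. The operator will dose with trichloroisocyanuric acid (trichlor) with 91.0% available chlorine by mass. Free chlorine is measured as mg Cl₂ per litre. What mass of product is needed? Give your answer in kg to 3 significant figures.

3.01 kg

Volume: 154,000 US gal × 3.785 L/gal = 582,890 L.
Chlorine deficit: 4.9 − 0.2 = 4.7 ppm = 4.7 mg/L as Cl₂.
Cl₂ equivalent needed: 4.7 mg/L × 582,890 L = 2,740,000 mg = 2740 g.
Product at 91.0% available chlorine: 2740 / 0.91 = 3011 g.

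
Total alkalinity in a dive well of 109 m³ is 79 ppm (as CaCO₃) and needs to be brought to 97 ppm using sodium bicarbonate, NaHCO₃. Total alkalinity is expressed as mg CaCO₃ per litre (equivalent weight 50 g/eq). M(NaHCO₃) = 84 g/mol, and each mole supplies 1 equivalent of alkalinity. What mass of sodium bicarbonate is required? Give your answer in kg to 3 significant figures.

Volume: 109 m³ = 109,000 L.
Alkalinity to add: (97 − 79) = 18 mg/L as CaCO₃ × 109,000 L = 1962 g as CaCO₃.
Equivalents: 1962 g ÷ 50 g/eq = 39.24 eq.
NaHCO₃ supplies 1 eq per mole → 39.24 mol.
Mass: 39.24 mol × 84 g/mol = 3296 g.

3.30 kg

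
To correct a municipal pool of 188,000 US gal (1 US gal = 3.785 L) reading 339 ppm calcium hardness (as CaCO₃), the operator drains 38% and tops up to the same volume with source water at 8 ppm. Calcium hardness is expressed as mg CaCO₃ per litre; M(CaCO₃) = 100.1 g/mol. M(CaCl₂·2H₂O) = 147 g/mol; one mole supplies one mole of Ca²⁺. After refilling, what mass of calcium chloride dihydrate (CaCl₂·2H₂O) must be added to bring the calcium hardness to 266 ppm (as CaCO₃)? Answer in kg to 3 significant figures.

Volume: 188,000 US gal × 3.785 L/gal = 711,580 L.
After draining 38% and refilling: 339 × 0.62 + 8 × 0.38 = 213.22 ppm.
Deficit to target: 266 − 213.22 = 52.78 mg/L.
As CaCO₃: 52.78 mg/L × 711,580 L = 37,560 g; ÷ 100.1 = 375.2 mol Ca²⁺.
Mass: 375.2 × 147 = 55,150 g.

55.2 kg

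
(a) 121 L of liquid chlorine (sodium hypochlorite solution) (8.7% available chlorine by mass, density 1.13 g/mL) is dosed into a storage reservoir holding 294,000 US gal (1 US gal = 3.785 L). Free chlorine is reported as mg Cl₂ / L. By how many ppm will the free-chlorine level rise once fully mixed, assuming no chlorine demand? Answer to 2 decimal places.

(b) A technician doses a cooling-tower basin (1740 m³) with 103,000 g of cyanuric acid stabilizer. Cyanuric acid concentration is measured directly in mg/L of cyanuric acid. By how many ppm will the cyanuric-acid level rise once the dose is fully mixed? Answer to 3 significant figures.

(a) Volume: 294,000 US gal × 3.785 L/gal = 1,112,790 L.
(a) Mass of solution: 121 L × 1000 mL/L × 1.13 g/mL = 136,700 g.
(a) Available chlorine delivered: 136,700 g × 0.087 = 11,900 g as Cl₂.
(a) Concentration rise: 11,900 g / 1,112,790 L = 10.69 mg/L = 10.69 ppm.

(b) Volume: 1740 m³ = 1,740,000 L.
(b) Rise: 103,000 g / 1,740,000 L × 1000 = 59.2 mg/L.

(a) 10.69 ppm; (b) 59.2 ppm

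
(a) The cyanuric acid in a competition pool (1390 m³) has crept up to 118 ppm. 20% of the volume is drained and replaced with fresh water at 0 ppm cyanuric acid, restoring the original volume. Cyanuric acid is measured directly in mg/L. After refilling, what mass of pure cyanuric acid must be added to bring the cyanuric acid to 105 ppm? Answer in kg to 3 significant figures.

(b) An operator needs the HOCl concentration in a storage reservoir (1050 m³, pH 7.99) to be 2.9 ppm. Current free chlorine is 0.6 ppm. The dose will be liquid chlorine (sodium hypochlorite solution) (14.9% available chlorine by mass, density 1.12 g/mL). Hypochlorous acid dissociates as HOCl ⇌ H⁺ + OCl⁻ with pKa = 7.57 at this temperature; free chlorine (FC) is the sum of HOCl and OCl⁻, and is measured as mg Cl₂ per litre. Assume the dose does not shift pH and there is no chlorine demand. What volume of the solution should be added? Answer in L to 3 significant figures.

(a) 14.7 kg; (b) 62.5 L

(a) Volume: 1390 m³ = 1,390,000 L.
(a) After draining 20% and refilling: 118 × 0.80 + 0 × 0.20 = 94.4 ppm.
(a) Deficit to target: 105 − 94.4 = 10.6 mg/L.
(a) Mass: 10.6 mg/L × 1,390,000 L = 14,730 g cyanuric acid.

(b) Volume: 1050 m³ = 1,050,000 L.
(b) [OCl⁻]/[HOCl] = 10^(pH − pKa) = 10^(7.99 − 7.57) = 2.63; fraction as HOCl = 1/(1 + 2.63) = 0.2755.
(b) Free chlorine required for 2.9 ppm HOCl: 2.9 / 0.2755 = 10.53 ppm.
(b) FC to add: 10.53 − 0.6 = 9.928 mg/L as Cl₂.
(b) Cl₂ equivalent: 9.928 mg/L × 1,050,000 L = 10,420 g.
(b) Product at 14.9% available Cl: 10,420 / 0.149 = 69,960 g.
(b) Volume: 69,960 g ÷ 1.12 g/mL = 62,470 mL.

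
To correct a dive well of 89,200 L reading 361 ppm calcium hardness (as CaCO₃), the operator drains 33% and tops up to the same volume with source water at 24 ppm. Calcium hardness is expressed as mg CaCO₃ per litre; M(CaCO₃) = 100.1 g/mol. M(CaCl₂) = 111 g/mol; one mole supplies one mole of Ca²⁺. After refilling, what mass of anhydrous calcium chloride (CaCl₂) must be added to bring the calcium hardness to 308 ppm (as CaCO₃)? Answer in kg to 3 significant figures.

5.76 kg

After draining 33% and refilling: 361 × 0.67 + 24 × 0.33 = 249.79 ppm.
Deficit to target: 308 − 249.79 = 58.21 mg/L.
As CaCO₃: 58.21 mg/L × 89,200 L = 5192 g; ÷ 100.1 = 51.87 mol Ca²⁺.
Mass: 51.87 × 111 = 5758 g.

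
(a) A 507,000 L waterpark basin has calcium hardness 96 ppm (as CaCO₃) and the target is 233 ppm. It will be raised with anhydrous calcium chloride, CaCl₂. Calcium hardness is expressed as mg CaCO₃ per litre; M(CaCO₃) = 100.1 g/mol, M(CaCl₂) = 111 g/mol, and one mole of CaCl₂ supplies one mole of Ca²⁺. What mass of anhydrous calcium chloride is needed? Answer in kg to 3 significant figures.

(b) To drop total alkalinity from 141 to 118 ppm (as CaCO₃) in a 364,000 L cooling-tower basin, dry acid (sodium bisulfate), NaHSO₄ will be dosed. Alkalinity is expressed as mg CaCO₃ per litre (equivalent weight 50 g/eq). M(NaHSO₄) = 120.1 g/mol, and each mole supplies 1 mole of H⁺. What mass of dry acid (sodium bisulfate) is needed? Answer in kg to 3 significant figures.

(a) 77.0 kg; (b) 20.1 kg

(a) Hardness to add: (233 − 96) = 137 mg/L as CaCO₃ × 507,000 L = 69,460 g as CaCO₃.
(a) Moles of Ca²⁺ (1 mol Ca²⁺ ≡ 1 mol CaCO₃): 69,460 / 100.1 g/mol = 693.9 mol.
(a) Mass of CaCl₂: 693.9 × 111 = 77,020 g.

(b) Alkalinity to neutralize: (141 − 118) = 23 mg/L as CaCO₃ × 364,000 L = 8372 g as CaCO₃.
(b) Equivalents of H⁺ required: 8372 ÷ 50 g/eq = 167.4 eq = 167.4 mol NaHSO₄.
(b) Mass of NaHSO₄: 167.4 × 120.1 = 20,110 g.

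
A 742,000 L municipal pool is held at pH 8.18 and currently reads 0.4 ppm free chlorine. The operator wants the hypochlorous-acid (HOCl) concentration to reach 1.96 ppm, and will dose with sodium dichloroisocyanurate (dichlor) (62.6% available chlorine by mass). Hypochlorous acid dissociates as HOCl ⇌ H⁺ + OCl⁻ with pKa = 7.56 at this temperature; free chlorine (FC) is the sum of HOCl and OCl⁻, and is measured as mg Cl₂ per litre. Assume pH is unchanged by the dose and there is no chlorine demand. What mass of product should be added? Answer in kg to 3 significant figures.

[OCl⁻]/[HOCl] = 10^(pH − pKa) = 10^(8.18 − 7.56) = 4.169; fraction as HOCl = 1/(1 + 4.169) = 0.1935.
Free chlorine required for 1.96 ppm HOCl: 1.96 / 0.1935 = 10.13 ppm.
FC to add: 10.13 − 0.4 = 9.731 mg/L as Cl₂.
Cl₂ equivalent: 9.731 mg/L × 742,000 L = 7220 g.
Product at 62.6% available Cl: 7220 / 0.626 = 11,530 g.

11.5 kg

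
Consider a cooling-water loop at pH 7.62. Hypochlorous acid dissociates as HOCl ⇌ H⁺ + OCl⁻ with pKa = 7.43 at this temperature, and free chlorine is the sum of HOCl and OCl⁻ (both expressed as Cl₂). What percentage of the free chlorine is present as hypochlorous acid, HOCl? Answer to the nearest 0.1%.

39.2%

[OCl⁻]/[HOCl] = 10^(pH − pKa) = 10^(7.62 − 7.43) = 10^0.19 = 1.549.
Fraction as HOCl = 1 / (1 + 1.549) = 0.3923.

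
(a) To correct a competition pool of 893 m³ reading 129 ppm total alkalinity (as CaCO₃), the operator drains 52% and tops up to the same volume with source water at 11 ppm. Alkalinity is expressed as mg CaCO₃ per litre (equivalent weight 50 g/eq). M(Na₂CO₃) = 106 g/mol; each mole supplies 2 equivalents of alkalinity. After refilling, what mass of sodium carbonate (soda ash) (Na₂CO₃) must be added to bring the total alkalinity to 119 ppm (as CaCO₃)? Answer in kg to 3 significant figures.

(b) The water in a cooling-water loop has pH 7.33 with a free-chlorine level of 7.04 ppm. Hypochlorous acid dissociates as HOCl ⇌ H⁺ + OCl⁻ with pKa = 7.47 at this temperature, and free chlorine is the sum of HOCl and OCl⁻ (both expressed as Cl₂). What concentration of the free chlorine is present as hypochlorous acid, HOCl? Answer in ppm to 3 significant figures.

(a) Volume: 893 m³ = 893,000 L.
(a) After draining 52% and refilling: 129 × 0.48 + 11 × 0.52 = 67.64 ppm.
(a) Deficit to target: 119 − 67.64 = 51.36 mg/L.
(a) As CaCO₃: 51.36 mg/L × 893,000 L = 45,860 g; ÷ 50 g/eq ÷ 2 = 458.6 mol Na₂CO₃.
(a) Mass: 458.6 × 106 = 48,620 g.

(b) [OCl⁻]/[HOCl] = 10^(pH − pKa) = 10^(7.33 − 7.47) = 10^-0.14 = 0.7244.
(b) Fraction as HOCl = 1 / (1 + 0.7244) = 0.5799.
(b) HOCl = 0.5799 × 7.04 ppm = 4.082 ppm.

(a) 48.6 kg; (b) 4.08 ppm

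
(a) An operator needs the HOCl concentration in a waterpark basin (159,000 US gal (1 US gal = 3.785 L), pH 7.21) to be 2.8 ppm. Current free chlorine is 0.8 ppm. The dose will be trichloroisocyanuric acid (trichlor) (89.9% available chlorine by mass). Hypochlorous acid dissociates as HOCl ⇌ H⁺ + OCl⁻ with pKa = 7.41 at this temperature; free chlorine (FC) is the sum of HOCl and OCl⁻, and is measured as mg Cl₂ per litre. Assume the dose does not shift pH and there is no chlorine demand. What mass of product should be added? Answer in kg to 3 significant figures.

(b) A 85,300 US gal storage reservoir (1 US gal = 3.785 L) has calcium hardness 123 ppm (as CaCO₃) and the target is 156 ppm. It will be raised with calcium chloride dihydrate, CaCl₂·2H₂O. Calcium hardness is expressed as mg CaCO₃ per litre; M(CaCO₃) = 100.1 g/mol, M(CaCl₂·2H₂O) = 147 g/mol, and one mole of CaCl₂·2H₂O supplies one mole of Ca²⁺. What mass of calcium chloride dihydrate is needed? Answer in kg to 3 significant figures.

(a) 2.52 kg; (b) 15.6 kg

(a) Volume: 159,000 US gal × 3.785 L/gal = 601,815 L.
(a) [OCl⁻]/[HOCl] = 10^(pH − pKa) = 10^(7.21 − 7.41) = 0.631; fraction as HOCl = 1/(1 + 0.631) = 0.6131.
(a) Free chlorine required for 2.8 ppm HOCl: 2.8 / 0.6131 = 4.567 ppm.
(a) FC to add: 4.567 − 0.8 = 3.767 mg/L as Cl₂.
(a) Cl₂ equivalent: 3.767 mg/L × 601,815 L = 2267 g.
(a) Product at 89.9% available Cl: 2267 / 0.899 = 2522 g.

(b) Volume: 85,300 US gal × 3.785 L/gal = 322,860 L.
(b) Hardness to add: (156 − 123) = 33 mg/L as CaCO₃ × 322,860 L = 10,650 g as CaCO₃.
(b) Moles of Ca²⁺ (1 mol Ca²⁺ ≡ 1 mol CaCO₃): 10,650 / 100.1 g/mol = 106.4 mol.
(b) Mass of CaCl₂·2H₂O: 106.4 × 147 = 15,650 g.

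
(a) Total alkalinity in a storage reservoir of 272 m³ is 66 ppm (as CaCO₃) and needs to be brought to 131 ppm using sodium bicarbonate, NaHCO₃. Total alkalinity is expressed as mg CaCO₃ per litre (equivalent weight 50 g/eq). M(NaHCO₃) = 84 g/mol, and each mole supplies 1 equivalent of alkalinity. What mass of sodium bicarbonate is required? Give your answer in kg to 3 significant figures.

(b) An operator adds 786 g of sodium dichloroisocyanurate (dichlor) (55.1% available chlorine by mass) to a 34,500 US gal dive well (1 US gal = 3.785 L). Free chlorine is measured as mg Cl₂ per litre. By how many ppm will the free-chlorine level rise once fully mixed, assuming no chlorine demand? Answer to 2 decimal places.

(a) Volume: 272 m³ = 272,000 L.
(a) Alkalinity to add: (131 − 66) = 65 mg/L as CaCO₃ × 272,000 L = 17,680 g as CaCO₃.
(a) Equivalents: 17,680 g ÷ 50 g/eq = 353.6 eq.
(a) NaHCO₃ supplies 1 eq per mole → 353.6 mol.
(a) Mass: 353.6 mol × 84 g/mol = 29,700 g.

(b) Volume: 34,500 US gal × 3.785 L/gal = 130,582 L.
(b) Available chlorine delivered: 786 g × 0.551 = 433.1 g as Cl₂.
(b) Concentration rise: 433.1 g / 130,582 L = 3.317 mg/L = 3.32 ppm.

(a) 29.7 kg; (b) 3.32 ppm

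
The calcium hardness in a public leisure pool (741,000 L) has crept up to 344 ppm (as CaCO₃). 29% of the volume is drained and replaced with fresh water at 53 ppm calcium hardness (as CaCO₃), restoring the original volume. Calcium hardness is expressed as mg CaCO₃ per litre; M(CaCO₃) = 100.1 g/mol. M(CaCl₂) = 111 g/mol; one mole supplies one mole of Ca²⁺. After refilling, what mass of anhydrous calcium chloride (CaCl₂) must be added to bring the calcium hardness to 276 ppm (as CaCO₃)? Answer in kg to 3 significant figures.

13.5 kg

After draining 29% and refilling: 344 × 0.71 + 53 × 0.29 = 259.61 ppm.
Deficit to target: 276 − 259.61 = 16.39 mg/L.
As CaCO₃: 16.39 mg/L × 741,000 L = 12,140 g; ÷ 100.1 = 121.3 mol Ca²⁺.
Mass: 121.3 × 111 = 13,470 g.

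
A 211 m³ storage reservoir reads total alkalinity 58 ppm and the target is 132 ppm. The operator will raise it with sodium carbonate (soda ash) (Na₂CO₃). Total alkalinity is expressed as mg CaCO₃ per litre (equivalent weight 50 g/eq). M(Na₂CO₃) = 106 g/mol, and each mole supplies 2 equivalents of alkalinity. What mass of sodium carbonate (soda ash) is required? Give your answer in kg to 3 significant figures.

Volume: 211 m³ = 211,000 L.
Alkalinity to add: (132 − 58) = 74 mg/L as CaCO₃ × 211,000 L = 15,610 g as CaCO₃.
Equivalents: 15,610 g ÷ 50 g/eq = 312.3 eq.
Each mole of Na₂CO₃ supplies 2 eq, so 312.3 / 2 = 156.1 mol.
Mass: 156.1 mol × 106 g/mol = 16,550 g.

16.6 kg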